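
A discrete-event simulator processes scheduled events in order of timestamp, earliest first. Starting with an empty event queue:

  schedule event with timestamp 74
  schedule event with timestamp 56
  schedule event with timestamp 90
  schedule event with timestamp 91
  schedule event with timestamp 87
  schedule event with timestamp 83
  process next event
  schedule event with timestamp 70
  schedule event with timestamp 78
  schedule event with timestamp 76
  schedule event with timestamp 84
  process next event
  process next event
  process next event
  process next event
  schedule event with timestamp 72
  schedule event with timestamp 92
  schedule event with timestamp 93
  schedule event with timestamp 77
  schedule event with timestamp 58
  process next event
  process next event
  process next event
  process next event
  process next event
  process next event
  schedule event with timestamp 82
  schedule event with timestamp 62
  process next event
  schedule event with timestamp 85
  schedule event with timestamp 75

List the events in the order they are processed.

insert 74 → {74}
insert 56 → {56, 74}
insert 90 → {56, 74, 90}
insert 91 → {56, 74, 90, 91}
insert 87 → {56, 74, 87, 90, 91}
insert 83 → {56, 74, 83, 87, 90, 91}
process next event → 56; now {74, 83, 87, 90, 91}
insert 70 → {70, 74, 83, 87, 90, 91}
insert 78 → {70, 74, 78, 83, 87, 90, 91}
insert 76 → {70, 74, 76, 78, 83, 87, 90, 91}
insert 84 → {70, 74, 76, 78, 83, 84, 87, 90, 91}
process next event → 70; now {74, 76, 78, 83, 84, 87, 90, 91}
process next event → 74; now {76, 78, 83, 84, 87, 90, 91}
process next event → 76; now {78, 83, 84, 87, 90, 91}
process next event → 78; now {83, 84, 87, 90, 91}
insert 72 → {72, 83, 84, 87, 90, 91}
insert 92 → {72, 83, 84, 87, 90, 91, 92}
insert 93 → {72, 83, 84, 87, 90, 91, 92, 93}
insert 77 → {72, 77, 83, 84, 87, 90, 91, 92, 93}
insert 58 → {58, 72, 77, 83, 84, 87, 90, 91, 92, 93}
process next event → 58; now {72, 77, 83, 84, 87, 90, 91, 92, 93}
process next event → 72; now {77, 83, 84, 87, 90, 91, 92, 93}
process next event → 77; now {83, 84, 87, 90, 91, 92, 93}
process next event → 83; now {84, 87, 90, 91, 92, 93}
process next event → 84; now {87, 90, 91, 92, 93}
process next event → 87; now {90, 91, 92, 93}
insert 82 → {82, 90, 91, 92, 93}
insert 62 → {62, 82, 90, 91, 92, 93}
process next event → 62; now {82, 90, 91, 92, 93}
insert 85 → {82, 85, 90, 91, 92, 93}
insert 75 → {75, 82, 85, 90, 91, 92, 93}

56, 70, 74, 76, 78, 58, 72, 77, 83, 84, 87, 62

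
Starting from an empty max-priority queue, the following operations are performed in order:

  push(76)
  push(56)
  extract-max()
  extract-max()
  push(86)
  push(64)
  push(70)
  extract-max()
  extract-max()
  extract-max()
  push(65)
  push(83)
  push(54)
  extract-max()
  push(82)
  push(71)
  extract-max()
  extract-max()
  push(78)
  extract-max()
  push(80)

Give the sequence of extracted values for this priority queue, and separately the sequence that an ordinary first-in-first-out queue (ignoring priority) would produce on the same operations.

insert 76 → {76}
insert 56 → {76, 56}
extract-max → 76; now {56}
extract-max → 56; now {}
insert 86 → {86}
insert 64 → {86, 64}
insert 70 → {86, 70, 64}
extract-max → 86; now {70, 64}
extract-max → 70; now {64}
extract-max → 64; now {}
insert 65 → {65}
insert 83 → {83, 65}
insert 54 → {83, 65, 54}
extract-max → 83; now {65, 54}
insert 82 → {82, 65, 54}
insert 71 → {82, 71, 65, 54}
extract-max → 82; now {71, 65, 54}
extract-max → 71; now {65, 54}
insert 78 → {78, 65, 54}
extract-max → 78; now {65, 54}
insert 80 → {80, 65, 54}

priority queue: 76, 56, 86, 70, 64, 83, 82, 71, 78; FIFO queue: 76 → 56 → 86 → 64 → 70 → 65 → 83 → 54 → 82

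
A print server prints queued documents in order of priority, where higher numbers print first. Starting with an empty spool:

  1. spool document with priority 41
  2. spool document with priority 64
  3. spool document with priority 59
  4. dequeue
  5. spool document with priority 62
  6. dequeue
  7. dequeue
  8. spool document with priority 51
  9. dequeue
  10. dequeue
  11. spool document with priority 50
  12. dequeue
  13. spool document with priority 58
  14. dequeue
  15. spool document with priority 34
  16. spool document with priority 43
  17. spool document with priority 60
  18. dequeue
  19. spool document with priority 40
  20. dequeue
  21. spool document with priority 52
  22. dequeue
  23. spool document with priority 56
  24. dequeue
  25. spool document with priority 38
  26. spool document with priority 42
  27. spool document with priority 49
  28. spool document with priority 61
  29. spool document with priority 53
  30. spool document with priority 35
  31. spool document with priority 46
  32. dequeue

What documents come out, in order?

insert 41 → {41}
insert 64 → {64, 41}
insert 59 → {64, 59, 41}
dequeue → 64; now {59, 41}
insert 62 → {62, 59, 41}
dequeue → 62; now {59, 41}
dequeue → 59; now {41}
insert 51 → {51, 41}
dequeue → 51; now {41}
dequeue → 41; now {}
insert 50 → {50}
dequeue → 50; now {}
insert 58 → {58}
dequeue → 58; now {}
insert 34 → {34}
insert 43 → {43, 34}
insert 60 → {60, 43, 34}
dequeue → 60; now {43, 34}
insert 40 → {43, 40, 34}
dequeue → 43; now {40, 34}
insert 52 → {52, 40, 34}
dequeue → 52; now {40, 34}
insert 56 → {56, 40, 34}
dequeue → 56; now {40, 34}
insert 38 → {40, 38, 34}
insert 42 → {42, 40, 38, 34}
insert 49 → {49, 42, 40, 38, 34}
insert 61 → {61, 49, 42, 40, 38, 34}
insert 53 → {61, 53, 49, 42, 40, 38, 34}
insert 35 → {61, 53, 49, 42, 40, 38, 35, 34}
insert 46 → {61, 53, 49, 46, 42, 40, 38, 35, 34}
dequeue → 61; now {53, 49, 46, 42, 40, 38, 35, 34}

[64, 62, 59, 51, 41, 50, 58, 60, 43, 52, 56, 61]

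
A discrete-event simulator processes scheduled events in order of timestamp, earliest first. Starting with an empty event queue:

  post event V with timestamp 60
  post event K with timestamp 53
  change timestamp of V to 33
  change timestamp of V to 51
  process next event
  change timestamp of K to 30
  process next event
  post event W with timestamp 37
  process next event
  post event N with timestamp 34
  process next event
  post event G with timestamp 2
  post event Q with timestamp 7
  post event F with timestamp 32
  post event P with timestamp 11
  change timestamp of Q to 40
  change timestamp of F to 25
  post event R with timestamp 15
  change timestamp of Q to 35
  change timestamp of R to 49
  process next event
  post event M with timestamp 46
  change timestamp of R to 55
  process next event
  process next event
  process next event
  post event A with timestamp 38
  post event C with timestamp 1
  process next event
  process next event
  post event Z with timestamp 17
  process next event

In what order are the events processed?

add V (timestamp 60) → {V:60}
add K (timestamp 53) → {K:53, V:60}
update V to timestamp 33 → {V:33, K:53}
update V to timestamp 51 → {V:51, K:53}
process next event → V; now {K:53}
update K to timestamp 30 → {K:30}
process next event → K; now {}
add W (timestamp 37) → {W:37}
process next event → W; now {}
add N (timestamp 34) → {N:34}
process next event → N; now {}
add G (timestamp 2) → {G:2}
add Q (timestamp 7) → {G:2, Q:7}
add F (timestamp 32) → {G:2, Q:7, F:32}
add P (timestamp 11) → {G:2, Q:7, P:11, F:32}
update Q to timestamp 40 → {G:2, P:11, F:32, Q:40}
update F to timestamp 25 → {G:2, P:11, F:25, Q:40}
add R (timestamp 15) → {G:2, P:11, R:15, F:25, Q:40}
update Q to timestamp 35 → {G:2, P:11, R:15, F:25, Q:35}
update R to timestamp 49 → {G:2, P:11, F:25, Q:35, R:49}
process next event → G; now {P:11, F:25, Q:35, R:49}
add M (timestamp 46) → {P:11, F:25, Q:35, M:46, R:49}
update R to timestamp 55 → {P:11, F:25, Q:35, M:46, R:55}
process next event → P; now {F:25, Q:35, M:46, R:55}
process next event → F; now {Q:35, M:46, R:55}
process next event → Q; now {M:46, R:55}
add A (timestamp 38) → {A:38, M:46, R:55}
add C (timestamp 1) → {C:1, A:38, M:46, R:55}
process next event → C; now {A:38, M:46, R:55}
process next event → A; now {M:46, R:55}
add Z (timestamp 17) → {Z:17, M:46, R:55}
process next event → Z; now {M:46, R:55}

V, K, W, N, G, P, F, Q, C, A, Z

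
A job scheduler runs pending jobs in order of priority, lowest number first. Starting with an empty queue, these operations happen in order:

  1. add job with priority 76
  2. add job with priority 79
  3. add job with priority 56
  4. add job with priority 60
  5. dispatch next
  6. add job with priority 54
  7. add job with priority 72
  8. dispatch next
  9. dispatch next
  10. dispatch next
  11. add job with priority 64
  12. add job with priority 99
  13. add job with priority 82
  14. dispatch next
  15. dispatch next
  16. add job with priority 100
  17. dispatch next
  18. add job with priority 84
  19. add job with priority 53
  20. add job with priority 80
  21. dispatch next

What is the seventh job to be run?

79

insert 76 → {76}
insert 79 → {76, 79}
insert 56 → {56, 76, 79}
insert 60 → {56, 60, 76, 79}
dispatch next → 56; now {60, 76, 79}
insert 54 → {54, 60, 76, 79}
insert 72 → {54, 60, 72, 76, 79}
dispatch next → 54; now {60, 72, 76, 79}
dispatch next → 60; now {72, 76, 79}
dispatch next → 72; now {76, 79}
insert 64 → {64, 76, 79}
insert 99 → {64, 76, 79, 99}
insert 82 → {64, 76, 79, 82, 99}
dispatch next → 64; now {76, 79, 82, 99}
dispatch next → 76; now {79, 82, 99}
insert 100 → {79, 82, 99, 100}
dispatch next → 79; now {82, 99, 100}
insert 84 → {82, 84, 99, 100}
insert 53 → {53, 82, 84, 99, 100}
insert 80 → {53, 80, 82, 84, 99, 100}
dispatch next → 53; now {80, 82, 84, 99, 100}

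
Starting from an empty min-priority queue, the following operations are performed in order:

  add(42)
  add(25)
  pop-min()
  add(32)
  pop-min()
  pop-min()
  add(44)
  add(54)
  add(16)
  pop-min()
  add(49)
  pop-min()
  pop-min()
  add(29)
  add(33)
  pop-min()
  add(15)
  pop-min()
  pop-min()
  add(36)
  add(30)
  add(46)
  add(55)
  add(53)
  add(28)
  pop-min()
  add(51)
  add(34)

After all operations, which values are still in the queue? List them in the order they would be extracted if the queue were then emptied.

insert 42 → {42}
insert 25 → {25, 42}
pop-min → 25; now {42}
insert 32 → {32, 42}
pop-min → 32; now {42}
pop-min → 42; now {}
insert 44 → {44}
insert 54 → {44, 54}
insert 16 → {16, 44, 54}
pop-min → 16; now {44, 54}
insert 49 → {44, 49, 54}
pop-min → 44; now {49, 54}
pop-min → 49; now {54}
insert 29 → {29, 54}
insert 33 → {29, 33, 54}
pop-min → 29; now {33, 54}
insert 15 → {15, 33, 54}
pop-min → 15; now {33, 54}
pop-min → 33; now {54}
insert 36 → {36, 54}
insert 30 → {30, 36, 54}
insert 46 → {30, 36, 46, 54}
insert 55 → {30, 36, 46, 54, 55}
insert 53 → {30, 36, 46, 53, 54, 55}
insert 28 → {28, 30, 36, 46, 53, 54, 55}
pop-min → 28; now {30, 36, 46, 53, 54, 55}
insert 51 → {30, 36, 46, 51, 53, 54, 55}
insert 34 → {30, 34, 36, 46, 51, 53, 54, 55}

30, 34, 36, 46, 51, 53, 54, 55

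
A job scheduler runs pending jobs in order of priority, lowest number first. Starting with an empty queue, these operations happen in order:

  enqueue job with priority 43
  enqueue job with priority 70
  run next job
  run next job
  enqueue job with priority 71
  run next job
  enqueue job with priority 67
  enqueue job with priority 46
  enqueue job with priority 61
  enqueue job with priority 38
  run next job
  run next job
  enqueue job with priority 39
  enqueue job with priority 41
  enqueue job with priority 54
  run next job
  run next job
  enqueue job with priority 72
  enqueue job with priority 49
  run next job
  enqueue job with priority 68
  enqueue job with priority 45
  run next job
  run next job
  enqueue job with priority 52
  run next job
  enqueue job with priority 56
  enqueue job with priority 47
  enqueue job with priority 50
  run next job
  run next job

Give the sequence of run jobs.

[43, 70, 71, 38, 46, 39, 41, 49, 45, 54, 52, 47, 50]

insert 43 → {43}
insert 70 → {43, 70}
run next job → 43; now {70}
run next job → 70; now {}
insert 71 → {71}
run next job → 71; now {}
insert 67 → {67}
insert 46 → {46, 67}
insert 61 → {46, 61, 67}
insert 38 → {38, 46, 61, 67}
run next job → 38; now {46, 61, 67}
run next job → 46; now {61, 67}
insert 39 → {39, 61, 67}
insert 41 → {39, 41, 61, 67}
insert 54 → {39, 41, 54, 61, 67}
run next job → 39; now {41, 54, 61, 67}
run next job → 41; now {54, 61, 67}
insert 72 → {54, 61, 67, 72}
insert 49 → {49, 54, 61, 67, 72}
run next job → 49; now {54, 61, 67, 72}
insert 68 → {54, 61, 67, 68, 72}
insert 45 → {45, 54, 61, 67, 68, 72}
run next job → 45; now {54, 61, 67, 68, 72}
run next job → 54; now {61, 67, 68, 72}
insert 52 → {52, 61, 67, 68, 72}
run next job → 52; now {61, 67, 68, 72}
insert 56 → {56, 61, 67, 68, 72}
insert 47 → {47, 56, 61, 67, 68, 72}
insert 50 → {47, 50, 56, 61, 67, 68, 72}
run next job → 47; now {50, 56, 61, 67, 68, 72}
run next job → 50; now {56, 61, 67, 68, 72}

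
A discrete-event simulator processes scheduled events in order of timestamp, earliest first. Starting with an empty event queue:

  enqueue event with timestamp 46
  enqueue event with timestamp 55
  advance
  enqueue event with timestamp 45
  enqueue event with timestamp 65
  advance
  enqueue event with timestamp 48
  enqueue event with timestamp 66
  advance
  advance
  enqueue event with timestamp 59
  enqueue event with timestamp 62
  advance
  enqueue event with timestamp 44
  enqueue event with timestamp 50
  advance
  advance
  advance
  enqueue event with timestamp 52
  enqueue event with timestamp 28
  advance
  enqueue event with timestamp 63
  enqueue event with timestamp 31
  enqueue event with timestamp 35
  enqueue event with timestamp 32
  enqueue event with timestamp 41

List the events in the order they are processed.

46 → 45 → 48 → 55 → 59 → 44 → 50 → 62 → 28

insert 46 → {46}
insert 55 → {46, 55}
advance → 46; now {55}
insert 45 → {45, 55}
insert 65 → {45, 55, 65}
advance → 45; now {55, 65}
insert 48 → {48, 55, 65}
insert 66 → {48, 55, 65, 66}
advance → 48; now {55, 65, 66}
advance → 55; now {65, 66}
insert 59 → {59, 65, 66}
insert 62 → {59, 62, 65, 66}
advance → 59; now {62, 65, 66}
insert 44 → {44, 62, 65, 66}
insert 50 → {44, 50, 62, 65, 66}
advance → 44; now {50, 62, 65, 66}
advance → 50; now {62, 65, 66}
advance → 62; now {65, 66}
insert 52 → {52, 65, 66}
insert 28 → {28, 52, 65, 66}
advance → 28; now {52, 65, 66}
insert 63 → {52, 63, 65, 66}
insert 31 → {31, 52, 63, 65, 66}
insert 35 → {31, 35, 52, 63, 65, 66}
insert 32 → {31, 32, 35, 52, 63, 65, 66}
insert 41 → {31, 32, 35, 41, 52, 63, 65, 66}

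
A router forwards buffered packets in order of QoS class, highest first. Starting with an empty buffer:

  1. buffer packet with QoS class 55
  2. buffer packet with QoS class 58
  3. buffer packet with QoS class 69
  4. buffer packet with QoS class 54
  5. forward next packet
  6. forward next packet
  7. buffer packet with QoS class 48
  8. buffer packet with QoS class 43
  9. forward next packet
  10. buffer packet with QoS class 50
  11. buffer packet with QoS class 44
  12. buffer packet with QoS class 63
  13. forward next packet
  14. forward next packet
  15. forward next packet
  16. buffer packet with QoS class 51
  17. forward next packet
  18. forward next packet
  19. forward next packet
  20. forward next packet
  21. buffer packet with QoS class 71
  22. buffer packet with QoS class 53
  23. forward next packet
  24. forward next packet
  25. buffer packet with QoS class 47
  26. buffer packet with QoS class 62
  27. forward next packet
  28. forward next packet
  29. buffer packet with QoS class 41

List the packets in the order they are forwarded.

69, 58, 55, 63, 54, 50, 51, 48, 44, 43, 71, 53, 62, 47

insert 55 → {55}
insert 58 → {58, 55}
insert 69 → {69, 58, 55}
insert 54 → {69, 58, 55, 54}
forward next packet → 69; now {58, 55, 54}
forward next packet → 58; now {55, 54}
insert 48 → {55, 54, 48}
insert 43 → {55, 54, 48, 43}
forward next packet → 55; now {54, 48, 43}
insert 50 → {54, 50, 48, 43}
insert 44 → {54, 50, 48, 44, 43}
insert 63 → {63, 54, 50, 48, 44, 43}
forward next packet → 63; now {54, 50, 48, 44, 43}
forward next packet → 54; now {50, 48, 44, 43}
forward next packet → 50; now {48, 44, 43}
insert 51 → {51, 48, 44, 43}
forward next packet → 51; now {48, 44, 43}
forward next packet → 48; now {44, 43}
forward next packet → 44; now {43}
forward next packet → 43; now {}
insert 71 → {71}
insert 53 → {71, 53}
forward next packet → 71; now {53}
forward next packet → 53; now {}
insert 47 → {47}
insert 62 → {62, 47}
forward next packet → 62; now {47}
forward next packet → 47; now {}
insert 41 → {41}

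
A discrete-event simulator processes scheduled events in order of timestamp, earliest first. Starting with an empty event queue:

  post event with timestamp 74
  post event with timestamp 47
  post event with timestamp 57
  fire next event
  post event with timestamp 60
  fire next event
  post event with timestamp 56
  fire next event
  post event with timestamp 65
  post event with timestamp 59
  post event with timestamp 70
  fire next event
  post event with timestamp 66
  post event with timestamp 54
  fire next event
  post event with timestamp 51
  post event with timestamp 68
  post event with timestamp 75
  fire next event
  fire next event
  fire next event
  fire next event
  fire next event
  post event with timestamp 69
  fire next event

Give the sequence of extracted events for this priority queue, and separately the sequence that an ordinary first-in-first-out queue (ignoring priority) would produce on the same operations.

insert 74 → {74}
insert 47 → {47, 74}
insert 57 → {47, 57, 74}
fire next event → 47; now {57, 74}
insert 60 → {57, 60, 74}
fire next event → 57; now {60, 74}
insert 56 → {56, 60, 74}
fire next event → 56; now {60, 74}
insert 65 → {60, 65, 74}
insert 59 → {59, 60, 65, 74}
insert 70 → {59, 60, 65, 70, 74}
fire next event → 59; now {60, 65, 70, 74}
insert 66 → {60, 65, 66, 70, 74}
insert 54 → {54, 60, 65, 66, 70, 74}
fire next event → 54; now {60, 65, 66, 70, 74}
insert 51 → {51, 60, 65, 66, 70, 74}
insert 68 → {51, 60, 65, 66, 68, 70, 74}
insert 75 → {51, 60, 65, 66, 68, 70, 74, 75}
fire next event → 51; now {60, 65, 66, 68, 70, 74, 75}
fire next event → 60; now {65, 66, 68, 70, 74, 75}
fire next event → 65; now {66, 68, 70, 74, 75}
fire next event → 66; now {68, 70, 74, 75}
fire next event → 68; now {70, 74, 75}
insert 69 → {69, 70, 74, 75}
fire next event → 69; now {70, 74, 75}

priority queue: 47, 57, 56, 59, 54, 51, 60, 65, 66, 68, 69; FIFO queue: [74, 47, 57, 60, 56, 65, 59, 70, 66, 54, 51]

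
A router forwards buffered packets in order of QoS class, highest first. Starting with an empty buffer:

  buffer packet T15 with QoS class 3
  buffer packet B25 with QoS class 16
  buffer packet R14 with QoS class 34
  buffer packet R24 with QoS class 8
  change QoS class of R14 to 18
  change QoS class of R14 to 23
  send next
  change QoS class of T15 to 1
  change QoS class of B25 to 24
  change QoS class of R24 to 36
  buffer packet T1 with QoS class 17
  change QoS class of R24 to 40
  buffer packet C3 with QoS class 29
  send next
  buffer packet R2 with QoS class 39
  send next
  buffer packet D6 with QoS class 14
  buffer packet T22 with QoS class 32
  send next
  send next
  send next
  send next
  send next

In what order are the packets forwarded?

add T15 (QoS class 3) → {T15:3}
add B25 (QoS class 16) → {B25:16, T15:3}
add R14 (QoS class 34) → {R14:34, B25:16, T15:3}
add R24 (QoS class 8) → {R14:34, B25:16, R24:8, T15:3}
update R14 to QoS class 18 → {R14:18, B25:16, R24:8, T15:3}
update R14 to QoS class 23 → {R14:23, B25:16, R24:8, T15:3}
send next → R14; now {B25:16, R24:8, T15:3}
update T15 to QoS class 1 → {B25:16, R24:8, T15:1}
update B25 to QoS class 24 → {B25:24, R24:8, T15:1}
update R24 to QoS class 36 → {R24:36, B25:24, T15:1}
add T1 (QoS class 17) → {R24:36, B25:24, T1:17, T15:1}
update R24 to QoS class 40 → {R24:40, B25:24, T1:17, T15:1}
add C3 (QoS class 29) → {R24:40, C3:29, B25:24, T1:17, T15:1}
send next → R24; now {C3:29, B25:24, T1:17, T15:1}
add R2 (QoS class 39) → {R2:39, C3:29, B25:24, T1:17, T15:1}
send next → R2; now {C3:29, B25:24, T1:17, T15:1}
add D6 (QoS class 14) → {C3:29, B25:24, T1:17, D6:14, T15:1}
add T22 (QoS class 32) → {T22:32, C3:29, B25:24, T1:17, D6:14, T15:1}
send next → T22; now {C3:29, B25:24, T1:17, D6:14, T15:1}
send next → C3; now {B25:24, T1:17, D6:14, T15:1}
send next → B25; now {T1:17, D6:14, T15:1}
send next → T1; now {D6:14, T15:1}
send next → D6; now {T15:1}

R14 → R24 → R2 → T22 → C3 → B25 → T1 → D6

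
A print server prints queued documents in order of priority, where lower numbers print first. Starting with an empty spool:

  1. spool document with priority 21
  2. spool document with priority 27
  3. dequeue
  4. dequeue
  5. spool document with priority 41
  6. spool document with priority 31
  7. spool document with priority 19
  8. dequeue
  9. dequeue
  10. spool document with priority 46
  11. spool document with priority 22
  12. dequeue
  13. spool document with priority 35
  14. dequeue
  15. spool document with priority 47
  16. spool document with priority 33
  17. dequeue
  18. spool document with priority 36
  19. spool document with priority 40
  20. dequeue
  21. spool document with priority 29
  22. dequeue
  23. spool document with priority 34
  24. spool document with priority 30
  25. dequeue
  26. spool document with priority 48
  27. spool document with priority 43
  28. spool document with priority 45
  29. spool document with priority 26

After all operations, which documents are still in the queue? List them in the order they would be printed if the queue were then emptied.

insert 21 → {21}
insert 27 → {21, 27}
dequeue → 21; now {27}
dequeue → 27; now {}
insert 41 → {41}
insert 31 → {31, 41}
insert 19 → {19, 31, 41}
dequeue → 19; now {31, 41}
dequeue → 31; now {41}
insert 46 → {41, 46}
insert 22 → {22, 41, 46}
dequeue → 22; now {41, 46}
insert 35 → {35, 41, 46}
dequeue → 35; now {41, 46}
insert 47 → {41, 46, 47}
insert 33 → {33, 41, 46, 47}
dequeue → 33; now {41, 46, 47}
insert 36 → {36, 41, 46, 47}
insert 40 → {36, 40, 41, 46, 47}
dequeue → 36; now {40, 41, 46, 47}
insert 29 → {29, 40, 41, 46, 47}
dequeue → 29; now {40, 41, 46, 47}
insert 34 → {34, 40, 41, 46, 47}
insert 30 → {30, 34, 40, 41, 46, 47}
dequeue → 30; now {34, 40, 41, 46, 47}
insert 48 → {34, 40, 41, 46, 47, 48}
insert 43 → {34, 40, 41, 43, 46, 47, 48}
insert 45 → {34, 40, 41, 43, 45, 46, 47, 48}
insert 26 → {26, 34, 40, 41, 43, 45, 46, 47, 48}

[26, 34, 40, 41, 43, 45, 46, 47, 48]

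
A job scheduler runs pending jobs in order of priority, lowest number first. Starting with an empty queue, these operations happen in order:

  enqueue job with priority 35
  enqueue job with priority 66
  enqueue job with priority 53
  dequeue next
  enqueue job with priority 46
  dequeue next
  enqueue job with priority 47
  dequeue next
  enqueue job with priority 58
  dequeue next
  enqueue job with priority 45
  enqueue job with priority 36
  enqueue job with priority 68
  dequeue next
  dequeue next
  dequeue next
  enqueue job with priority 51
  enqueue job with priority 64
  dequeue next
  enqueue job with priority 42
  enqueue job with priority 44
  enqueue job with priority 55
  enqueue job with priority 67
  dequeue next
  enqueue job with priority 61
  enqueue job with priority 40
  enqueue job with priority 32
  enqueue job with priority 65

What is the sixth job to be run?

insert 35 → {35}
insert 66 → {35, 66}
insert 53 → {35, 53, 66}
dequeue next → 35; now {53, 66}
insert 46 → {46, 53, 66}
dequeue next → 46; now {53, 66}
insert 47 → {47, 53, 66}
dequeue next → 47; now {53, 66}
insert 58 → {53, 58, 66}
dequeue next → 53; now {58, 66}
insert 45 → {45, 58, 66}
insert 36 → {36, 45, 58, 66}
insert 68 → {36, 45, 58, 66, 68}
dequeue next → 36; now {45, 58, 66, 68}
dequeue next → 45; now {58, 66, 68}
dequeue next → 58; now {66, 68}
insert 51 → {51, 66, 68}
insert 64 → {51, 64, 66, 68}
dequeue next → 51; now {64, 66, 68}
insert 42 → {42, 64, 66, 68}
insert 44 → {42, 44, 64, 66, 68}
insert 55 → {42, 44, 55, 64, 66, 68}
insert 67 → {42, 44, 55, 64, 66, 67, 68}
dequeue next → 42; now {44, 55, 64, 66, 67, 68}
insert 61 → {44, 55, 61, 64, 66, 67, 68}
insert 40 → {40, 44, 55, 61, 64, 66, 67, 68}
insert 32 → {32, 40, 44, 55, 61, 64, 66, 67, 68}
insert 65 → {32, 40, 44, 55, 61, 64, 65, 66, 67, 68}

45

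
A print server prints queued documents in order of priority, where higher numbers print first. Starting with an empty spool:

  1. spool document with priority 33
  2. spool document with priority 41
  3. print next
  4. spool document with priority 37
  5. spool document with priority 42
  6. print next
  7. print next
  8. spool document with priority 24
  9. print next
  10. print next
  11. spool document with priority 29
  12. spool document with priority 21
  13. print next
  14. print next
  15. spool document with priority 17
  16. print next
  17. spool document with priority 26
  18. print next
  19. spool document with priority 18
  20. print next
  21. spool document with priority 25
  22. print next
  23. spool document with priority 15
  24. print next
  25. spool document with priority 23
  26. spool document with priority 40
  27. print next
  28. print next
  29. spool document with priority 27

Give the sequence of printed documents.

[41, 42, 37, 33, 24, 29, 21, 17, 26, 18, 25, 15, 40, 23]

insert 33 → {33}
insert 41 → {41, 33}
print next → 41; now {33}
insert 37 → {37, 33}
insert 42 → {42, 37, 33}
print next → 42; now {37, 33}
print next → 37; now {33}
insert 24 → {33, 24}
print next → 33; now {24}
print next → 24; now {}
insert 29 → {29}
insert 21 → {29, 21}
print next → 29; now {21}
print next → 21; now {}
insert 17 → {17}
print next → 17; now {}
insert 26 → {26}
print next → 26; now {}
insert 18 → {18}
print next → 18; now {}
insert 25 → {25}
print next → 25; now {}
insert 15 → {15}
print next → 15; now {}
insert 23 → {23}
insert 40 → {40, 23}
print next → 40; now {23}
print next → 23; now {}
insert 27 → {27}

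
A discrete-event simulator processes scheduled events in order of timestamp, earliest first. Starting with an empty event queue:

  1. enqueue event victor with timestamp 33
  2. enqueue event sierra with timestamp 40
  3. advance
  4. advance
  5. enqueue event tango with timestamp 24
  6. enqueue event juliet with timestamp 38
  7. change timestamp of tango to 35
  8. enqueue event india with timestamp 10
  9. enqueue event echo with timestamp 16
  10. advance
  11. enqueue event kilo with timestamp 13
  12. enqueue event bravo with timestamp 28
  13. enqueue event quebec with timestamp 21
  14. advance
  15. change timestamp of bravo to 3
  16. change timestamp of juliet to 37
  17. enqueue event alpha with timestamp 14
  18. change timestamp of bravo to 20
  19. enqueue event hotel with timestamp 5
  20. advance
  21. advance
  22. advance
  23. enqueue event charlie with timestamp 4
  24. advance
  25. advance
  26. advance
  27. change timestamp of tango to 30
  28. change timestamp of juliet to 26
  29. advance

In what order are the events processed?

victor, sierra, india, kilo, hotel, alpha, echo, charlie, bravo, quebec, juliet

add victor (timestamp 33) → {victor:33}
add sierra (timestamp 40) → {victor:33, sierra:40}
advance → victor; now {sierra:40}
advance → sierra; now {}
add tango (timestamp 24) → {tango:24}
add juliet (timestamp 38) → {tango:24, juliet:38}
update tango to timestamp 35 → {tango:35, juliet:38}
add india (timestamp 10) → {india:10, tango:35, juliet:38}
add echo (timestamp 16) → {india:10, echo:16, tango:35, juliet:38}
advance → india; now {echo:16, tango:35, juliet:38}
add kilo (timestamp 13) → {kilo:13, echo:16, tango:35, juliet:38}
add bravo (timestamp 28) → {kilo:13, echo:16, bravo:28, tango:35, juliet:38}
add quebec (timestamp 21) → {kilo:13, echo:16, quebec:21, bravo:28, tango:35, juliet:38}
advance → kilo; now {echo:16, quebec:21, bravo:28, tango:35, juliet:38}
update bravo to timestamp 3 → {bravo:3, echo:16, quebec:21, tango:35, juliet:38}
update juliet to timestamp 37 → {bravo:3, echo:16, quebec:21, tango:35, juliet:37}
add alpha (timestamp 14) → {bravo:3, alpha:14, echo:16, quebec:21, tango:35, juliet:37}
update bravo to timestamp 20 → {alpha:14, echo:16, bravo:20, quebec:21, tango:35, juliet:37}
add hotel (timestamp 5) → {hotel:5, alpha:14, echo:16, bravo:20, quebec:21, tango:35, juliet:37}
advance → hotel; now {alpha:14, echo:16, bravo:20, quebec:21, tango:35, juliet:37}
advance → alpha; now {echo:16, bravo:20, quebec:21, tango:35, juliet:37}
advance → echo; now {bravo:20, quebec:21, tango:35, juliet:37}
add charlie (timestamp 4) → {charlie:4, bravo:20, quebec:21, tango:35, juliet:37}
advance → charlie; now {bravo:20, quebec:21, tango:35, juliet:37}
advance → bravo; now {quebec:21, tango:35, juliet:37}
advance → quebec; now {tango:35, juliet:37}
update tango to timestamp 30 → {tango:30, juliet:37}
update juliet to timestamp 26 → {juliet:26, tango:30}
advance → juliet; now {tango:30}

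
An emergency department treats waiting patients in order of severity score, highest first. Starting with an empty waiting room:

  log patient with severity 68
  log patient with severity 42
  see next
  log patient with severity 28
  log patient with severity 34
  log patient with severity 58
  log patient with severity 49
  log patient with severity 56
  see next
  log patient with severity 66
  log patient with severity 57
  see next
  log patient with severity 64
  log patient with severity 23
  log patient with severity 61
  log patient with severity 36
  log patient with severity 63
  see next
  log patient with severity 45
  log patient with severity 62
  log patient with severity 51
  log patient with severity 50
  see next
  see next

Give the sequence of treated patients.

insert 68 → {68}
insert 42 → {68, 42}
see next → 68; now {42}
insert 28 → {42, 28}
insert 34 → {42, 34, 28}
insert 58 → {58, 42, 34, 28}
insert 49 → {58, 49, 42, 34, 28}
insert 56 → {58, 56, 49, 42, 34, 28}
see next → 58; now {56, 49, 42, 34, 28}
insert 66 → {66, 56, 49, 42, 34, 28}
insert 57 → {66, 57, 56, 49, 42, 34, 28}
see next → 66; now {57, 56, 49, 42, 34, 28}
insert 64 → {64, 57, 56, 49, 42, 34, 28}
insert 23 → {64, 57, 56, 49, 42, 34, 28, 23}
insert 61 → {64, 61, 57, 56, 49, 42, 34, 28, 23}
insert 36 → {64, 61, 57, 56, 49, 42, 36, 34, 28, 23}
insert 63 → {64, 63, 61, 57, 56, 49, 42, 36, 34, 28, 23}
see next → 64; now {63, 61, 57, 56, 49, 42, 36, 34, 28, 23}
insert 45 → {63, 61, 57, 56, 49, 45, 42, 36, 34, 28, 23}
insert 62 → {63, 62, 61, 57, 56, 49, 45, 42, 36, 34, 28, 23}
insert 51 → {63, 62, 61, 57, 56, 51, 49, 45, 42, 36, 34, 28, 23}
insert 50 → {63, 62, 61, 57, 56, 51, 50, 49, 45, 42, 36, 34, 28, 23}
see next → 63; now {62, 61, 57, 56, 51, 50, 49, 45, 42, 36, 34, 28, 23}
see next → 62; now {61, 57, 56, 51, 50, 49, 45, 42, 36, 34, 28, 23}

68 → 58 → 66 → 64 → 63 → 62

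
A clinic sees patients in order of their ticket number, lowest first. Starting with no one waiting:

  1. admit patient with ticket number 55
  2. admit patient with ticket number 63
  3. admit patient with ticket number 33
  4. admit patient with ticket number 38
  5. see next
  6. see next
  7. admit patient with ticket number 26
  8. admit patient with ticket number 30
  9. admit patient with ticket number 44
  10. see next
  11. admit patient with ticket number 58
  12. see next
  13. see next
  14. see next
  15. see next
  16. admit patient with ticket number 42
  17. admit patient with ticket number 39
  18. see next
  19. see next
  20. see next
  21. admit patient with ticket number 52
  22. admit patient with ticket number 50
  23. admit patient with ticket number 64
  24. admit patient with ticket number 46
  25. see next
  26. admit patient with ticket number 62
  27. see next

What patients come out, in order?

insert 55 → {55}
insert 63 → {55, 63}
insert 33 → {33, 55, 63}
insert 38 → {33, 38, 55, 63}
see next → 33; now {38, 55, 63}
see next → 38; now {55, 63}
insert 26 → {26, 55, 63}
insert 30 → {26, 30, 55, 63}
insert 44 → {26, 30, 44, 55, 63}
see next → 26; now {30, 44, 55, 63}
insert 58 → {30, 44, 55, 58, 63}
see next → 30; now {44, 55, 58, 63}
see next → 44; now {55, 58, 63}
see next → 55; now {58, 63}
see next → 58; now {63}
insert 42 → {42, 63}
insert 39 → {39, 42, 63}
see next → 39; now {42, 63}
see next → 42; now {63}
see next → 63; now {}
insert 52 → {52}
insert 50 → {50, 52}
insert 64 → {50, 52, 64}
insert 46 → {46, 50, 52, 64}
see next → 46; now {50, 52, 64}
insert 62 → {50, 52, 62, 64}
see next → 50; now {52, 62, 64}

[33, 38, 26, 30, 44, 55, 58, 39, 42, 63, 46, 50]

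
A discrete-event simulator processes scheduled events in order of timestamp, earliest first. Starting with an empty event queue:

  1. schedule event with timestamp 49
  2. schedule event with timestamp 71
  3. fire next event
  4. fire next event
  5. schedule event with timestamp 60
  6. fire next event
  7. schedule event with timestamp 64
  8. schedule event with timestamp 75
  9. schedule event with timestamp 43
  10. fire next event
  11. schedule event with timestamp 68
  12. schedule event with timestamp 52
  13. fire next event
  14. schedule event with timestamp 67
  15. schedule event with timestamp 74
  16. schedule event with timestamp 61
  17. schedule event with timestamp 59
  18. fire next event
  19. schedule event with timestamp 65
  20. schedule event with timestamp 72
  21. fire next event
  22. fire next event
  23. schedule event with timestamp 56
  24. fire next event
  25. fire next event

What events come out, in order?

49 → 71 → 60 → 43 → 52 → 59 → 61 → 64 → 56 → 65

insert 49 → {49}
insert 71 → {49, 71}
fire next event → 49; now {71}
fire next event → 71; now {}
insert 60 → {60}
fire next event → 60; now {}
insert 64 → {64}
insert 75 → {64, 75}
insert 43 → {43, 64, 75}
fire next event → 43; now {64, 75}
insert 68 → {64, 68, 75}
insert 52 → {52, 64, 68, 75}
fire next event → 52; now {64, 68, 75}
insert 67 → {64, 67, 68, 75}
insert 74 → {64, 67, 68, 74, 75}
insert 61 → {61, 64, 67, 68, 74, 75}
insert 59 → {59, 61, 64, 67, 68, 74, 75}
fire next event → 59; now {61, 64, 67, 68, 74, 75}
insert 65 → {61, 64, 65, 67, 68, 74, 75}
insert 72 → {61, 64, 65, 67, 68, 72, 74, 75}
fire next event → 61; now {64, 65, 67, 68, 72, 74, 75}
fire next event → 64; now {65, 67, 68, 72, 74, 75}
insert 56 → {56, 65, 67, 68, 72, 74, 75}
fire next event → 56; now {65, 67, 68, 72, 74, 75}
fire next event → 65; now {67, 68, 72, 74, 75}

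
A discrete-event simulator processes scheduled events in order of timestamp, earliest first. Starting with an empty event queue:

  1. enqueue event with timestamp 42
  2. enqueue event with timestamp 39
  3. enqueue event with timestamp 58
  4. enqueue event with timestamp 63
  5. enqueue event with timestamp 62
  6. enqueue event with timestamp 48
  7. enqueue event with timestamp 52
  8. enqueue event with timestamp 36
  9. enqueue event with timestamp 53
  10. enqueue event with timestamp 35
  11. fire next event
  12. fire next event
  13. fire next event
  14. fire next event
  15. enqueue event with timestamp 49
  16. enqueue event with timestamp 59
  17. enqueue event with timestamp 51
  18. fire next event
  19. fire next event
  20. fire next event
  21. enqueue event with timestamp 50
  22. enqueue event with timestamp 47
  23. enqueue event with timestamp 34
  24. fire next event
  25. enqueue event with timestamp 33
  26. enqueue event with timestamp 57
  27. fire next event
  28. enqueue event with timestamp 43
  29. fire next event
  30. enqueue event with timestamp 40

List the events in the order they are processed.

insert 42 → {42}
insert 39 → {39, 42}
insert 58 → {39, 42, 58}
insert 63 → {39, 42, 58, 63}
insert 62 → {39, 42, 58, 62, 63}
insert 48 → {39, 42, 48, 58, 62, 63}
insert 52 → {39, 42, 48, 52, 58, 62, 63}
insert 36 → {36, 39, 42, 48, 52, 58, 62, 63}
insert 53 → {36, 39, 42, 48, 52, 53, 58, 62, 63}
insert 35 → {35, 36, 39, 42, 48, 52, 53, 58, 62, 63}
fire next event → 35; now {36, 39, 42, 48, 52, 53, 58, 62, 63}
fire next event → 36; now {39, 42, 48, 52, 53, 58, 62, 63}
fire next event → 39; now {42, 48, 52, 53, 58, 62, 63}
fire next event → 42; now {48, 52, 53, 58, 62, 63}
insert 49 → {48, 49, 52, 53, 58, 62, 63}
insert 59 → {48, 49, 52, 53, 58, 59, 62, 63}
insert 51 → {48, 49, 51, 52, 53, 58, 59, 62, 63}
fire next event → 48; now {49, 51, 52, 53, 58, 59, 62, 63}
fire next event → 49; now {51, 52, 53, 58, 59, 62, 63}
fire next event → 51; now {52, 53, 58, 59, 62, 63}
insert 50 → {50, 52, 53, 58, 59, 62, 63}
insert 47 → {47, 50, 52, 53, 58, 59, 62, 63}
insert 34 → {34, 47, 50, 52, 53, 58, 59, 62, 63}
fire next event → 34; now {47, 50, 52, 53, 58, 59, 62, 63}
insert 33 → {33, 47, 50, 52, 53, 58, 59, 62, 63}
insert 57 → {33, 47, 50, 52, 53, 57, 58, 59, 62, 63}
fire next event → 33; now {47, 50, 52, 53, 57, 58, 59, 62, 63}
insert 43 → {43, 47, 50, 52, 53, 57, 58, 59, 62, 63}
fire next event → 43; now {47, 50, 52, 53, 57, 58, 59, 62, 63}
insert 40 → {40, 47, 50, 52, 53, 57, 58, 59, 62, 63}

35 → 36 → 39 → 42 → 48 → 49 → 51 → 34 → 33 → 43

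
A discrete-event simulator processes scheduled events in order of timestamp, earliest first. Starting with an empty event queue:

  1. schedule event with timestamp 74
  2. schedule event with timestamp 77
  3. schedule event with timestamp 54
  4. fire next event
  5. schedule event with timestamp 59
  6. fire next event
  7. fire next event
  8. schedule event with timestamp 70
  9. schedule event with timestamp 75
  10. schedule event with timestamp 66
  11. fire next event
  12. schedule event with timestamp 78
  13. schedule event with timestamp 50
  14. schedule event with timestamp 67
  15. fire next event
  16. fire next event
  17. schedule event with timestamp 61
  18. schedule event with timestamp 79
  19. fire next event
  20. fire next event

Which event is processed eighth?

insert 74 → {74}
insert 77 → {74, 77}
insert 54 → {54, 74, 77}
fire next event → 54; now {74, 77}
insert 59 → {59, 74, 77}
fire next event → 59; now {74, 77}
fire next event → 74; now {77}
insert 70 → {70, 77}
insert 75 → {70, 75, 77}
insert 66 → {66, 70, 75, 77}
fire next event → 66; now {70, 75, 77}
insert 78 → {70, 75, 77, 78}
insert 50 → {50, 70, 75, 77, 78}
insert 67 → {50, 67, 70, 75, 77, 78}
fire next event → 50; now {67, 70, 75, 77, 78}
fire next event → 67; now {70, 75, 77, 78}
insert 61 → {61, 70, 75, 77, 78}
insert 79 → {61, 70, 75, 77, 78, 79}
fire next event → 61; now {70, 75, 77, 78, 79}
fire next event → 70; now {75, 77, 78, 79}

70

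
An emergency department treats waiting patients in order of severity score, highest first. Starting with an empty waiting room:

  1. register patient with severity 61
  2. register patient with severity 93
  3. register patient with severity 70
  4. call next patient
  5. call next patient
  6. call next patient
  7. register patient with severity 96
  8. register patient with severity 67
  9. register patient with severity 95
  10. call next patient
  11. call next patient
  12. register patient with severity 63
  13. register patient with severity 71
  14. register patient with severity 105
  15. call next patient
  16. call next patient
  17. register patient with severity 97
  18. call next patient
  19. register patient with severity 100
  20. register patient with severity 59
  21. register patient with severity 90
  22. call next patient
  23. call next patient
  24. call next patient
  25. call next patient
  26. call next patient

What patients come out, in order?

93 → 70 → 61 → 96 → 95 → 105 → 71 → 97 → 100 → 90 → 67 → 63 → 59

insert 61 → {61}
insert 93 → {93, 61}
insert 70 → {93, 70, 61}
call next patient → 93; now {70, 61}
call next patient → 70; now {61}
call next patient → 61; now {}
insert 96 → {96}
insert 67 → {96, 67}
insert 95 → {96, 95, 67}
call next patient → 96; now {95, 67}
call next patient → 95; now {67}
insert 63 → {67, 63}
insert 71 → {71, 67, 63}
insert 105 → {105, 71, 67, 63}
call next patient → 105; now {71, 67, 63}
call next patient → 71; now {67, 63}
insert 97 → {97, 67, 63}
call next patient → 97; now {67, 63}
insert 100 → {100, 67, 63}
insert 59 → {100, 67, 63, 59}
insert 90 → {100, 90, 67, 63, 59}
call next patient → 100; now {90, 67, 63, 59}
call next patient → 90; now {67, 63, 59}
call next patient → 67; now {63, 59}
call next patient → 63; now {59}
call next patient → 59; now {}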